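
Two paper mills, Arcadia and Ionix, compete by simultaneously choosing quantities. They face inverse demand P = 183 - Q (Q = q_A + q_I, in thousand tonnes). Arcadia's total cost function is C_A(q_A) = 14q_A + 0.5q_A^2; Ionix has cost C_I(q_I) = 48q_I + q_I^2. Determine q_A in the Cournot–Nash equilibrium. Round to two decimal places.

Arcadia's profit: π_A = (183 - Q)q_A - (14q_A + (1/2)q_A²). Setting ∂π_A/∂q_A = 0: 169 - 3q_A - (q_I) = 0.
Ionix's profit: π_I = (183 - Q)q_I - (48q_I + q_I²). Setting ∂π_I/∂q_I = 0: 135 - 4q_I - (q_A) = 0.
Rearranging gives the reaction functions q_A = (169 - q_I)/3 and q_I = (135 - q_A)/4.
Substituting one into the other gives q_A = 541/11 and q_I = 236/11.

49.18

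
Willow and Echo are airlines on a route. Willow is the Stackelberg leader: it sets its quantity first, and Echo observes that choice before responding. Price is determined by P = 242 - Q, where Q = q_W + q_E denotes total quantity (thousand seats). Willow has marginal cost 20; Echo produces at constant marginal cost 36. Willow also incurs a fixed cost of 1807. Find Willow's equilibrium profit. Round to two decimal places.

Solve by backward induction. Given q_W, the follower Echo maximises π_E = (242 - q_W - q_E)q_E - 36q_E.
Follower FOC: 206 - q_W - 2q_E = 0, so q_E(q_W) = (206 - q_W)/2.
Willow substitutes q_E(q_W) into its own profit: π_W = q_W(242 - q_W - (206 - q_W)/2) - 20q_W = (139 - (1/2)q_W)q_W - 20q_W.
Maximising: ∂π_W/∂q_W = 119 - q_W = 0, giving q_W = 119.
Then q_E = (206 - 119)/2 = 87/2.
Price P = 242 - 325/2 = 159/2.
Willow's profit: (159/2 - 20)·119 - 1807 = 5273.5000.

5273.50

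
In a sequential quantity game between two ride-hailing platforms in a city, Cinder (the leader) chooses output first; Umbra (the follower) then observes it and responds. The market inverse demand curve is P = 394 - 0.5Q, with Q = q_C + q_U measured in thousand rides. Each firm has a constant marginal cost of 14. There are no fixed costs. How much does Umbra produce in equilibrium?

190

The follower Umbra best-responds to any q_C: π_U = (394 - 0.5Q)q_U - 14q_U.
Setting the follower's marginal profit to zero, 380 - (1/2)q_C - q_U = 0, i.e. q_U = (380 - (1/2)q_C).
The leader anticipates this reaction. Substituting into P = 394 - 0.5Q gives P = 204 - (1/4)q_C, so π_C = (204 - (1/4)q_C)q_C - 14q_C.
Leader FOC: 190 - (1/2)q_C = 0, so q_C = 380.
Then q_U = (380 - (1/2)·380) = 190.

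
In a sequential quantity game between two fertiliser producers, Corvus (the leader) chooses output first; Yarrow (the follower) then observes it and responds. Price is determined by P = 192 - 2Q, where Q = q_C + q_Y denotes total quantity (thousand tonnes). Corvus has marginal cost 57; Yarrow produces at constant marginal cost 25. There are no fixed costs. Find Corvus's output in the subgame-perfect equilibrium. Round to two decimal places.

25.75

Solve by backward induction. Given q_C, the follower Yarrow maximises π_Y = (192 - 2q_C - 2q_Y)q_Y - 25q_Y.
∂π_Y/∂q_Y = 167 - 2q_C - 4q_Y = 0 gives the reaction function q_Y = (167 - 2q_C)/4.
Corvus substitutes q_Y(q_C) into its own profit: π_C = q_C(192 - 2q_C - (167 - 2q_C)/2) - 57q_C = (217/2 - q_C)q_C - 57q_C.
Leader FOC: 103/2 - 2q_C = 0, so q_C = 103/4.
Then q_Y = (167 - 2·(103/4))/4 = 231/8.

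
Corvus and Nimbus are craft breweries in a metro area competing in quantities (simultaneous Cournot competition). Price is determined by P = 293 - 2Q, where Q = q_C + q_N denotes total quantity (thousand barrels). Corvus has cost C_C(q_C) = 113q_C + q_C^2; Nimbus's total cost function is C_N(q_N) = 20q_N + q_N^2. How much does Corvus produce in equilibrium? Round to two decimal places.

16.69

Corvus's profit: π_C = (293 - 2Q)q_C - (113q_C + q_C²). Setting ∂π_C/∂q_C = 0: 180 - 6q_C - 2(q_N) = 0.
Nimbus's profit: π_N = (293 - 2Q)q_N - (20q_N + q_N²). Setting ∂π_N/∂q_N = 0: 273 - 6q_N - 2(q_C) = 0.
So q_C = (180 - 2q_N)/6 and q_N = (273 - 2q_C)/6.
Substituting one into the other gives q_C = 267/16 and q_N = 639/16.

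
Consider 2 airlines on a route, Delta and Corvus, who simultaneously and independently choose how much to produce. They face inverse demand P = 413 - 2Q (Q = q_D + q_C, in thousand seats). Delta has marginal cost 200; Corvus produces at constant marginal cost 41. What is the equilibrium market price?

218

Delta's profit: π_D = (413 - 2Q)q_D - (200q_D). Setting ∂π_D/∂q_D = 0: 213 - 4q_D - 2(q_C) = 0.
Corvus's first-order condition: 372 - 4q_C - 2(q_D) = 0.
Rearranging gives the reaction functions q_D = (213 - 2q_C)/4 and q_C = (372 - 2q_D)/4.
Solving the pair: q_D = 9, q_C = 177/2.
Total output Q = 195/2, so price P = 413 - 2·(195/2) = 218.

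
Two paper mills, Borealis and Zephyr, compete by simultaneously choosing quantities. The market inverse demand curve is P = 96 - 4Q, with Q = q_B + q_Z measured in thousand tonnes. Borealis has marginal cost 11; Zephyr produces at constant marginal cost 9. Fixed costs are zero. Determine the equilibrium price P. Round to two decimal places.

38.67

Borealis's profit: π_B = (96 - 4Q)q_B - (11q_B). Setting ∂π_B/∂q_B = 0: 85 - 8q_B - 4(q_Z) = 0.
Zephyr's first-order condition: 87 - 8q_Z - 4(q_B) = 0.
So q_B = (85 - 4q_Z)/8 and q_Z = (87 - 4q_B)/8.
Substituting one into the other gives q_B = 83/12 and q_Z = 89/12.
Total output Q = 43/3, so price P = 96 - 4·(43/3) = 116/3.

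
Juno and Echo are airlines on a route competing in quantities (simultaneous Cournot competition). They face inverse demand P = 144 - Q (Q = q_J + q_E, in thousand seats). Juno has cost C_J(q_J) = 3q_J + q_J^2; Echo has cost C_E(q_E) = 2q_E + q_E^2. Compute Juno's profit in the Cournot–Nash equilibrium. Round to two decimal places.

Juno's profit: π_J = (144 - Q)q_J - (3q_J + q_J²). Setting ∂π_J/∂q_J = 0: 141 - 4q_J - (q_E) = 0.
Echo's profit: π_E = (144 - Q)q_E - (2q_E + q_E²). Setting ∂π_E/∂q_E = 0: 142 - 4q_E - (q_J) = 0.
Best responses: q_J = (141 - q_E)/4, q_E = (142 - q_J)/4.
Substituting one into the other gives q_J = 422/15 and q_E = 427/15.
Price P = 144 - 283/5 = 437/5.
Juno's profit: (437/5)·(422/15) - 3·(422/15) - (422/15)² = 1582.9689.

1582.97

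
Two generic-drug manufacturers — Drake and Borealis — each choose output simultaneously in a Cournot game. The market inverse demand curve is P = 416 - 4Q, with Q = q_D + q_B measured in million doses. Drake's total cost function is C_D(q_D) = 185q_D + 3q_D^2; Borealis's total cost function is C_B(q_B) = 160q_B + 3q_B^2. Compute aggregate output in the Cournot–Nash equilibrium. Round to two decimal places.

Drake's profit: π_D = (416 - 4Q)q_D - (185q_D + 3q_D²). Setting ∂π_D/∂q_D = 0: 231 - 14q_D - 4(q_B) = 0.
Borealis's first-order condition: 256 - 14q_B - 4(q_D) = 0.
So q_D = (231 - 4q_B)/14 and q_B = (256 - 4q_D)/14.
Substituting one into the other gives q_D = 221/18 and q_B = 133/9.
Total output Q = 221/18 + 133/9 = 487/18.

27.06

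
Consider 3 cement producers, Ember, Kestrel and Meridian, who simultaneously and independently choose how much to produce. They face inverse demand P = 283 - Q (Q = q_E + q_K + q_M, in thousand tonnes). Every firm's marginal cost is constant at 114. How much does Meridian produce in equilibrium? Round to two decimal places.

A representative firm's profit is π_i = q_i(283 - Q) - 114q_i.
First-order condition (treating rivals' output as given): 169 - 2q_i - Σ_{j≠i} q_j = 0.
With identical firms every q_j equals q_i, so Σ_{j≠i} q_j = 2q_i and 169 = 4q_i, giving q_i = 169/4.

42.25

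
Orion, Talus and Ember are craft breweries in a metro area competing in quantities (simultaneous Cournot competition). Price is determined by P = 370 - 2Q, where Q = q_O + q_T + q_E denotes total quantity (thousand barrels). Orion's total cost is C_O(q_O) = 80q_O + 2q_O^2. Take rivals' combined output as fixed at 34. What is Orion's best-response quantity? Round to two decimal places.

27.75

With rivals' combined output fixed at 34, Orion's profit is π_O = (370 - 2·34 - 2q_O)q_O - (80q_O + 2q_O²) = (302 - 2q_O)q_O - (80q_O + 2q_O²).
∂π_O/∂q_O = 222 - 8q_O = 0, so q_O = 111/4.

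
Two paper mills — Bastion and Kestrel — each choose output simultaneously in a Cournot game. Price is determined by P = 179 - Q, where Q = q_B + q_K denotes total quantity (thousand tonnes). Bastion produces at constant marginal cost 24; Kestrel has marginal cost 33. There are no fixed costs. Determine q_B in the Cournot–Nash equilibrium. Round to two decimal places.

54.67

Bastion's profit: π_B = (179 - Q)q_B - (24q_B). Setting ∂π_B/∂q_B = 0: 155 - 2q_B - (q_K) = 0.
Kestrel's profit: π_K = (179 - Q)q_K - (33q_K). Setting ∂π_K/∂q_K = 0: 146 - 2q_K - (q_B) = 0.
Rearranging gives the reaction functions q_B = (155 - q_K)/2 and q_K = (146 - q_B)/2.
Solving the pair: q_B = 164/3, q_K = 137/3.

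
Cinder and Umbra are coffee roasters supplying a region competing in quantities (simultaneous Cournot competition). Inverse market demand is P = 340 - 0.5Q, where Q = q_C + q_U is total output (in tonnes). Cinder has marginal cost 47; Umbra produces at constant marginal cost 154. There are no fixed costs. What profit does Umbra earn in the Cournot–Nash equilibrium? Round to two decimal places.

Cinder's profit: π_C = (340 - 0.5Q)q_C - (47q_C). Setting ∂π_C/∂q_C = 0: 293 - q_C - (1/2)(q_U) = 0.
Umbra's profit: π_U = (340 - 0.5Q)q_U - (154q_U). Setting ∂π_U/∂q_U = 0: 186 - q_U - (1/2)(q_C) = 0.
Best responses: q_C = (293 - (1/2)q_U), q_U = (186 - (1/2)q_C).
Substituting one into the other gives q_C = 800/3 and q_U = 158/3.
Price P = 340 - (1/2)·(958/3) = 541/3.
Umbra's profit: (541/3 - 154)·(158/3) = 1386.8889.

1386.89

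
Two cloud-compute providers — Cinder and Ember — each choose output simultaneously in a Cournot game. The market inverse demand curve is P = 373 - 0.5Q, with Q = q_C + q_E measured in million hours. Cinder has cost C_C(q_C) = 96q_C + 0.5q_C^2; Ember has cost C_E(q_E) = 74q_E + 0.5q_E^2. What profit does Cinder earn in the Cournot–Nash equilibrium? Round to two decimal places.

Cinder's profit: π_C = (373 - 0.5Q)q_C - (96q_C + (1/2)q_C²). Setting ∂π_C/∂q_C = 0: 277 - 2q_C - (1/2)(q_E) = 0.
Ember's profit: π_E = (373 - 0.5Q)q_E - (74q_E + (1/2)q_E²). Setting ∂π_E/∂q_E = 0: 299 - 2q_E - (1/2)(q_C) = 0.
Rearranging gives the reaction functions q_C = (277 - (1/2)q_E)/2 and q_E = (299 - (1/2)q_C)/2.
Solving the pair: q_C = 1618/15, q_E = 1838/15.
Price P = 373 - (1/2)·(1152/5) = 1289/5.
Cinder's profit: (1289/5)·(1618/15) - 96·(1618/15) - (1/2)(1618/15)² = 11635.2178.

11635.22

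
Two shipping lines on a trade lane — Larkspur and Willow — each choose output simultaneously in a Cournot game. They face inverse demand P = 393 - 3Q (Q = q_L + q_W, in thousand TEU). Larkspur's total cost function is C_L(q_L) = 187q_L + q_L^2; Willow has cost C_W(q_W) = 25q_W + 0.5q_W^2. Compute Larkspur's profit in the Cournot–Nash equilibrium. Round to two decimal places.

Larkspur's profit: π_L = (393 - 3Q)q_L - (187q_L + q_L²). Setting ∂π_L/∂q_L = 0: 206 - 8q_L - 3(q_W) = 0.
Willow's profit: π_W = (393 - 3Q)q_W - (25q_W + (1/2)q_W²). Setting ∂π_W/∂q_W = 0: 368 - 7q_W - 3(q_L) = 0.
Best responses: q_L = (206 - 3q_W)/8, q_W = (368 - 3q_L)/7.
Substituting one into the other gives q_L = 338/47 and q_W = 49.4894.
Price P = 393 - 3·56.6809 = 222.9574.
Larkspur's profit: 222.9574·(338/47) - 187·(338/47) - (338/47)² = 206.8701.

206.87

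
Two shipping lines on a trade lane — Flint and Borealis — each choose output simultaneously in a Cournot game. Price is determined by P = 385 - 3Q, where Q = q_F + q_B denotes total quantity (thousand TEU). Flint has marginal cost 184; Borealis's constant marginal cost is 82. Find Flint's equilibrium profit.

Flint's profit: π_F = (385 - 3Q)q_F - (184q_F). Setting ∂π_F/∂q_F = 0: 201 - 6q_F - 3(q_B) = 0.
Borealis's profit: π_B = (385 - 3Q)q_B - (82q_B). Setting ∂π_B/∂q_B = 0: 303 - 6q_B - 3(q_F) = 0.
Rearranging gives the reaction functions q_F = (201 - 3q_B)/6 and q_B = (303 - 3q_F)/6.
Solving the pair: q_F = 11, q_B = 45.
Price P = 385 - 3·56 = 217.
Flint's profit: (217 - 184)·11 = 363.

363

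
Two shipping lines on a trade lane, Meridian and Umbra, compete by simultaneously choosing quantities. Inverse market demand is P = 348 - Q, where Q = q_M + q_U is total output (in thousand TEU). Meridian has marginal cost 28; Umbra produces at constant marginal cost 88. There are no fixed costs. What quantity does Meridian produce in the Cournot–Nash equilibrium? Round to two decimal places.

Meridian's profit: π_M = (348 - Q)q_M - (28q_M). Setting ∂π_M/∂q_M = 0: 320 - 2q_M - (q_U) = 0.
Umbra's first-order condition: 260 - 2q_U - (q_M) = 0.
Rearranging gives the reaction functions q_M = (320 - q_U)/2 and q_U = (260 - q_M)/2.
Substituting one into the other gives q_M = 380/3 and q_U = 200/3.

126.67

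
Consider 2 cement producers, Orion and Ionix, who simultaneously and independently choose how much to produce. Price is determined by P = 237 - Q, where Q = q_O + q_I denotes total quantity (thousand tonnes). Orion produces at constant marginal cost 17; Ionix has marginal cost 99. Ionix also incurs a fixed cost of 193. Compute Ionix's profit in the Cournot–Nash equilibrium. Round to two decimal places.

155.44

Orion's profit: π_O = (237 - Q)q_O - (17q_O). Setting ∂π_O/∂q_O = 0: 220 - 2q_O - (q_I) = 0.
Ionix's profit: π_I = (237 - Q)q_I - (99q_I). Setting ∂π_I/∂q_I = 0: 138 - 2q_I - (q_O) = 0.
Rearranging gives the reaction functions q_O = (220 - q_I)/2 and q_I = (138 - q_O)/2.
Solving the pair: q_O = 302/3, q_I = 56/3.
Price P = 237 - 358/3 = 353/3.
Ionix's profit: (353/3 - 99)·(56/3) - 193 = 1399/9.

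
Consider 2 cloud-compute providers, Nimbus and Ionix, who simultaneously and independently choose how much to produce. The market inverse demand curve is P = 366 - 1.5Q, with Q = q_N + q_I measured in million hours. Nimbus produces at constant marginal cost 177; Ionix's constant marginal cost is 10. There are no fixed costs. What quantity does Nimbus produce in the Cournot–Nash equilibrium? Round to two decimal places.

4.89

Nimbus's profit: π_N = (366 - 1.5Q)q_N - (177q_N). Setting ∂π_N/∂q_N = 0: 189 - 3q_N - (3/2)(q_I) = 0.
Ionix's profit: π_I = (366 - 1.5Q)q_I - (10q_I). Setting ∂π_I/∂q_I = 0: 356 - 3q_I - (3/2)(q_N) = 0.
So q_N = (189 - (3/2)q_I)/3 and q_I = (356 - (3/2)q_N)/3.
Solving the pair: q_N = 44/9, q_I = 1046/9.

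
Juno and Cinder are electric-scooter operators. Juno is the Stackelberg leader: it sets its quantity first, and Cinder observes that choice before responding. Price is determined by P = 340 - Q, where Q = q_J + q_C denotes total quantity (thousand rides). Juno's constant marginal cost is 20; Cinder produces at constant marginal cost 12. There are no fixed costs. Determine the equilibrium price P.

98

Solve by backward induction. Given q_J, the follower Cinder maximises π_C = (340 - q_J - q_C)q_C - 12q_C.
Follower FOC: 328 - q_J - 2q_C = 0, so q_C(q_J) = (328 - q_J)/2.
Juno substitutes q_C(q_J) into its own profit: π_J = q_J(340 - q_J - (328 - q_J)/2) - 20q_J = (176 - (1/2)q_J)q_J - 20q_J.
Leader FOC: 156 - q_J = 0, so q_J = 156.
Then q_C = (328 - 156)/2 = 86.
Total output Q = 242, so price P = 340 - 242 = 98.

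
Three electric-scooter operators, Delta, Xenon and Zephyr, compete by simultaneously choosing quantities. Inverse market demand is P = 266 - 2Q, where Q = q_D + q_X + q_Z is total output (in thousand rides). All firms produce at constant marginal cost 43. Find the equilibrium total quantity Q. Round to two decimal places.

83.63

A representative firm's profit is π_i = q_i(266 - 2Q) - 43q_i.
Setting ∂π_i/∂q_i = 0 with rivals' quantities fixed: 223 - 4q_i - 2·Σ_{j≠i} q_j = 0.
With identical firms every q_j equals q_i, so Σ_{j≠i} q_j = 2q_i and 223 = 8q_i, giving q_i = 223/8.
Total output Q = 223/8 + 223/8 + 223/8 = 669/8.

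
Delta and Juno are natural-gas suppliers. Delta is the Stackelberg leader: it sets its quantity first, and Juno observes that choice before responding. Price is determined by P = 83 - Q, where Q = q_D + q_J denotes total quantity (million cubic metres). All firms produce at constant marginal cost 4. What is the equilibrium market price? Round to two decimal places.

The follower Juno best-responds to any q_D: π_J = (83 - Q)q_J - 4q_J.
Setting the follower's marginal profit to zero, 79 - q_D - 2q_J = 0, i.e. q_J = (79 - q_D)/2.
The leader anticipates this reaction. Substituting into P = 83 - Q gives P = 87/2 - (1/2)q_D, so π_D = (87/2 - (1/2)q_D)q_D - 4q_D.
Maximising: ∂π_D/∂q_D = 79/2 - q_D = 0, giving q_D = 79/2.
Then q_J = (79 - 79/2)/2 = 79/4.
Total output Q = 237/4, so price P = 83 - 237/4 = 95/4.

23.75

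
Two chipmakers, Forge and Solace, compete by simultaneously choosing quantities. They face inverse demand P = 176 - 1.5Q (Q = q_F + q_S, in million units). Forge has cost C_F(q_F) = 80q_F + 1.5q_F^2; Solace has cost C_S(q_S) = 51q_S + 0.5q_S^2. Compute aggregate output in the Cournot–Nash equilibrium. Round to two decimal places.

36.90

Forge's profit: π_F = (176 - 1.5Q)q_F - (80q_F + (3/2)q_F²). Setting ∂π_F/∂q_F = 0: 96 - 6q_F - (3/2)(q_S) = 0.
Solace's first-order condition: 125 - 4q_S - (3/2)(q_F) = 0.
Rearranging gives the reaction functions q_F = (96 - (3/2)q_S)/6 and q_S = (125 - (3/2)q_F)/4.
Substituting one into the other gives q_F = 262/29 and q_S = 808/29.
Total output Q = 262/29 + 808/29 = 1070/29.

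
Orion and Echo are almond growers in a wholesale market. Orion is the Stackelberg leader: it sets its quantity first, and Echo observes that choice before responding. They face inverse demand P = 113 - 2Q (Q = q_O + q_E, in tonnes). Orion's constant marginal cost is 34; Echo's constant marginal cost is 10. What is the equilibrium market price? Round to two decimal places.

47.75

Solve by backward induction. Given q_O, the follower Echo maximises π_E = (113 - 2q_O - 2q_E)q_E - 10q_E.
Follower FOC: 103 - 2q_O - 4q_E = 0, so q_E(q_O) = (103 - 2q_O)/4.
Orion substitutes q_E(q_O) into its own profit: π_O = q_O(113 - 2q_O - (103 - 2q_O)/2) - 34q_O = (123/2 - q_O)q_O - 34q_O.
The leader's first-order condition 55/2 - 2q_O = 0 yields q_O = 55/4.
Then q_E = (103 - 2·(55/4))/4 = 151/8.
Total output Q = 261/8, so price P = 113 - 2·(261/8) = 191/4.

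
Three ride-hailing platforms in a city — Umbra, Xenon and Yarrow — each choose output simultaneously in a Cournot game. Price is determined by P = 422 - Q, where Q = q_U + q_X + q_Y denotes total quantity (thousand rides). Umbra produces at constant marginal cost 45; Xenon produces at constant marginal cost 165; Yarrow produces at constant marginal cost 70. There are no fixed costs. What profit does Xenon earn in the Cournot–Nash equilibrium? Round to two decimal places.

110.25

Umbra's profit: π_U = (422 - Q)q_U - (45q_U). Setting ∂π_U/∂q_U = 0: 377 - 2q_U - (q_X + q_Y) = 0.
Xenon's profit: π_X = (422 - Q)q_X - (165q_X). Setting ∂π_X/∂q_X = 0: 257 - 2q_X - (q_U + q_Y) = 0.
Yarrow's profit: π_Y = (422 - Q)q_Y - (70q_Y). Setting ∂π_Y/∂q_Y = 0: 352 - 2q_Y - (q_U + q_X) = 0.
Summing all 3 equations gives 986 − 4Q = 0, hence Q = 493/2.
Back-substituting: q_U = (377 − 493/2) = 261/2, q_X = (257 − 493/2) = 21/2, q_Y = (352 − 493/2) = 211/2.
Price P = 422 - 493/2 = 351/2.
Xenon's profit: (351/2 - 165)·(21/2) = 441/4.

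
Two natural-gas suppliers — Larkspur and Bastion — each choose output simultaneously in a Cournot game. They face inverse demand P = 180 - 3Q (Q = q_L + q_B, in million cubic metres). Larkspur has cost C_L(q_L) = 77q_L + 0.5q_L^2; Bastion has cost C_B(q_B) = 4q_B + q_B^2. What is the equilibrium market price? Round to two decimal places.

Larkspur's profit: π_L = (180 - 3Q)q_L - (77q_L + (1/2)q_L²). Setting ∂π_L/∂q_L = 0: 103 - 7q_L - 3(q_B) = 0.
Bastion's profit: π_B = (180 - 3Q)q_B - (4q_B + q_B²). Setting ∂π_B/∂q_B = 0: 176 - 8q_B - 3(q_L) = 0.
Best responses: q_L = (103 - 3q_B)/7, q_B = (176 - 3q_L)/8.
Substituting one into the other gives q_L = 296/47 and q_B = 923/47.
Total output Q = 1219/47, so price P = 180 - 3·(1219/47) = 102.1915.

102.19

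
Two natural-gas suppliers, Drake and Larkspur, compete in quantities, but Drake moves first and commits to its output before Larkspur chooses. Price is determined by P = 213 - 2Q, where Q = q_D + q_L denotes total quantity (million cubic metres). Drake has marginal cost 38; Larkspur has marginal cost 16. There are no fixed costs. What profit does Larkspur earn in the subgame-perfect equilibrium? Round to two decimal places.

1815.03

The follower Larkspur best-responds to any q_D: π_L = (213 - 2Q)q_L - 16q_L.
Setting the follower's marginal profit to zero, 197 - 2q_D - 4q_L = 0, i.e. q_L = (197 - 2q_D)/4.
Drake substitutes q_L(q_D) into its own profit: π_D = q_D(213 - 2q_D - (197 - 2q_D)/2) - 38q_D = (229/2 - q_D)q_D - 38q_D.
Maximising: ∂π_D/∂q_D = 153/2 - 2q_D = 0, giving q_D = 153/4.
Then q_L = (197 - 2·(153/4))/4 = 241/8.
Price P = 213 - 2·(547/8) = 305/4.
Larkspur's profit: (305/4 - 16)·(241/8) = 1815.0313.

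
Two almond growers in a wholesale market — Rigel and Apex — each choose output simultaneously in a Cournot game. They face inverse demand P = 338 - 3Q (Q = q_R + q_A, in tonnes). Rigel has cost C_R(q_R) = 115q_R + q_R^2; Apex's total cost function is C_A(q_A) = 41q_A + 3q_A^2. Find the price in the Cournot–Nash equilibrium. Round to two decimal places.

Rigel's profit: π_R = (338 - 3Q)q_R - (115q_R + q_R²). Setting ∂π_R/∂q_R = 0: 223 - 8q_R - 3(q_A) = 0.
Apex's profit: π_A = (338 - 3Q)q_A - (41q_A + 3q_A²). Setting ∂π_A/∂q_A = 0: 297 - 12q_A - 3(q_R) = 0.
Rearranging gives the reaction functions q_R = (223 - 3q_A)/8 and q_A = (297 - 3q_R)/12.
Substituting one into the other gives q_R = 595/29 and q_A = 569/29.
Total output Q = 1164/29, so price P = 338 - 3·(1164/29) = 217.5862.

217.59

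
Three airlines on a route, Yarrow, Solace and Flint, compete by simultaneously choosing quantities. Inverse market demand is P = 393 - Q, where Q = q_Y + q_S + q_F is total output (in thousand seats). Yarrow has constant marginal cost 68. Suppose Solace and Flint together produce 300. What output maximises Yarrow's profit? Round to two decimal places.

12.50

With rivals' combined output fixed at 300, Yarrow's profit is π_Y = (393 - 300 - q_Y)q_Y - (68q_Y) = (93 - q_Y)q_Y - (68q_Y).
∂π_Y/∂q_Y = 25 - 2q_Y = 0, so q_Y = 25/2.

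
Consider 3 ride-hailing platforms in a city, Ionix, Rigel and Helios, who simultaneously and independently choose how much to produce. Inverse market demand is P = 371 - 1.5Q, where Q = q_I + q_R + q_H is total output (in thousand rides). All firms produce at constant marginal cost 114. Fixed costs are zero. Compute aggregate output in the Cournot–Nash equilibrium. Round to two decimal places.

A representative firm's profit is π_i = q_i(371 - 1.5Q) - 114q_i.
First-order condition (treating rivals' output as given): 257 - 3q_i - (3/2)·Σ_{j≠i} q_j = 0.
With identical firms every q_j equals q_i, so Σ_{j≠i} q_j = 2q_i and 257 = 6q_i, giving q_i = 257/6.
Total output Q = 257/6 + 257/6 + 257/6 = 257/2.

128.50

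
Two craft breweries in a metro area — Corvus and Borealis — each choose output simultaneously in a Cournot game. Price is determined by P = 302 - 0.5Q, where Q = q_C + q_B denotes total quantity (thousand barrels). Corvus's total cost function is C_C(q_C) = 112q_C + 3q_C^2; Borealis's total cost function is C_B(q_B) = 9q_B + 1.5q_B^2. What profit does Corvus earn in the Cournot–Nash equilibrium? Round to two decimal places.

Corvus's profit: π_C = (302 - 0.5Q)q_C - (112q_C + 3q_C²). Setting ∂π_C/∂q_C = 0: 190 - 7q_C - (1/2)(q_B) = 0.
Borealis's first-order condition: 293 - 4q_B - (1/2)(q_C) = 0.
Best responses: q_C = (190 - (1/2)q_B)/7, q_B = (293 - (1/2)q_C)/4.
Solving the pair: q_C = 818/37, q_B = 70.4865.
Price P = 302 - (1/2)·92.5946 = 255.7027.
Corvus's profit: 255.7027·(818/37) - 112·(818/37) - 3(818/37)² = 1710.6896.

1710.69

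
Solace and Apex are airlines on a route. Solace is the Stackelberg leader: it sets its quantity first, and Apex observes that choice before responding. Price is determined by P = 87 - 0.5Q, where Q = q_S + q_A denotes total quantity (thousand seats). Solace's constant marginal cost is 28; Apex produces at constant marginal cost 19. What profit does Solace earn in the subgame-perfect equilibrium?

625

The follower Apex best-responds to any q_S: π_A = (87 - 0.5Q)q_A - 19q_A.
Follower FOC: 68 - (1/2)q_S - q_A = 0, so q_A(q_S) = (68 - (1/2)q_S).
The leader anticipates this reaction. Substituting into P = 87 - 0.5Q gives P = 53 - (1/4)q_S, so π_S = (53 - (1/4)q_S)q_S - 28q_S.
Maximising: ∂π_S/∂q_S = 25 - (1/2)q_S = 0, giving q_S = 50.
Then q_A = (68 - (1/2)·50) = 43.
Price P = 87 - (1/2)·93 = 81/2.
Solace's profit: (81/2 - 28)·50 = 625.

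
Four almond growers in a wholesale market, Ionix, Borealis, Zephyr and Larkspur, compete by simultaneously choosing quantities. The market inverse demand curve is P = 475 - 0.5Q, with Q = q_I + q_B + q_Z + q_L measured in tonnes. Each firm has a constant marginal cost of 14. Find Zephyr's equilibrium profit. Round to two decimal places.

17001.68

Each firm earns π_i = (475 - 0.5Q)q_i - 14q_i.
First-order condition (treating rivals' output as given): 461 - q_i - (1/2)·Σ_{j≠i} q_j = 0.
With identical firms every q_j equals q_i, so Σ_{j≠i} q_j = 3q_i and 461 = (5/2)q_i, giving q_i = 922/5.
Price P = 475 - (1/2)·737.6000 = 531/5.
Zephyr's profit: (531/5 - 14)·(922/5) = 17001.6800.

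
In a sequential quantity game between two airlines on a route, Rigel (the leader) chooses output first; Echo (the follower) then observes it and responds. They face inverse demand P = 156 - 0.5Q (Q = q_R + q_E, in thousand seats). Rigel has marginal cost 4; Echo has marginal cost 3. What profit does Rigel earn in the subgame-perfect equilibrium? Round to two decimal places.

The follower Echo best-responds to any q_R: π_E = (156 - 0.5Q)q_E - 3q_E.
Setting the follower's marginal profit to zero, 153 - (1/2)q_R - q_E = 0, i.e. q_E = (153 - (1/2)q_R).
The leader anticipates this reaction. Substituting into P = 156 - 0.5Q gives P = 159/2 - (1/4)q_R, so π_R = (159/2 - (1/4)q_R)q_R - 4q_R.
Maximising: ∂π_R/∂q_R = 151/2 - (1/2)q_R = 0, giving q_R = 151.
Then q_E = (153 - (1/2)·151) = 155/2.
Price P = 156 - (1/2)·(457/2) = 167/4.
Rigel's profit: (167/4 - 4)·151 = 5700.2500.

5700.25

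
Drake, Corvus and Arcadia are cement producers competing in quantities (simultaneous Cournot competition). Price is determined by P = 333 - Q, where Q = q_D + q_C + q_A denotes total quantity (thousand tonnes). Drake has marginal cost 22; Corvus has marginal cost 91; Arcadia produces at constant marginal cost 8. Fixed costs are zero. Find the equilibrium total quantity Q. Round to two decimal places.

Drake's profit: π_D = (333 - Q)q_D - (22q_D). Setting ∂π_D/∂q_D = 0: 311 - 2q_D - (q_C + q_A) = 0.
Corvus's profit: π_C = (333 - Q)q_C - (91q_C). Setting ∂π_C/∂q_C = 0: 242 - 2q_C - (q_D + q_A) = 0.
Arcadia's first-order condition: 325 - 2q_A - (q_D + q_C) = 0.
Adding the 3 conditions: 878 − 2Q − 2Q = 0, i.e. Q = 439/2.
Back-substituting: q_D = (311 − 439/2) = 183/2, q_C = (242 − 439/2) = 45/2, q_A = (325 − 439/2) = 211/2.
Total output Q = 183/2 + 45/2 + 211/2 = 439/2.

219.50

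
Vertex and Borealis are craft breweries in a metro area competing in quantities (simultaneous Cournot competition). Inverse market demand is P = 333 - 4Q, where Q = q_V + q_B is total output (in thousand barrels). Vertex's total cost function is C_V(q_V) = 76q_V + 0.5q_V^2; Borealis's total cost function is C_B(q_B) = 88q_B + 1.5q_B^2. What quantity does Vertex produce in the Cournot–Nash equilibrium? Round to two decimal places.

Vertex's profit: π_V = (333 - 4Q)q_V - (76q_V + (1/2)q_V²). Setting ∂π_V/∂q_V = 0: 257 - 9q_V - 4(q_B) = 0.
Borealis's profit: π_B = (333 - 4Q)q_B - (88q_B + (3/2)q_B²). Setting ∂π_B/∂q_B = 0: 245 - 11q_B - 4(q_V) = 0.
So q_V = (257 - 4q_B)/9 and q_B = (245 - 4q_V)/11.
Solving the pair: q_V = 1847/83, q_B = 1177/83.

22.25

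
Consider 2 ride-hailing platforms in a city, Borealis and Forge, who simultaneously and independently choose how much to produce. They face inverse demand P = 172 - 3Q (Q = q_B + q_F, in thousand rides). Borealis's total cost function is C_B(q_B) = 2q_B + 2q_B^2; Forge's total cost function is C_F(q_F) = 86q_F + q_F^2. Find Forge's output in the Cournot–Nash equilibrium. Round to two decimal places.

Borealis's profit: π_B = (172 - 3Q)q_B - (2q_B + 2q_B²). Setting ∂π_B/∂q_B = 0: 170 - 10q_B - 3(q_F) = 0.
Forge's first-order condition: 86 - 8q_F - 3(q_B) = 0.
Rearranging gives the reaction functions q_B = (170 - 3q_F)/10 and q_F = (86 - 3q_B)/8.
Substituting one into the other gives q_B = 1102/71 and q_F = 350/71.

4.93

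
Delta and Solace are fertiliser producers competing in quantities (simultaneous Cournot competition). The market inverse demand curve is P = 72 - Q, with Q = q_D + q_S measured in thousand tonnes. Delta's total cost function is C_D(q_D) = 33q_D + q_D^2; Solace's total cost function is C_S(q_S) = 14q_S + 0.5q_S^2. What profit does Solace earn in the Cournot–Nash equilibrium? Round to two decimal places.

Delta's profit: π_D = (72 - Q)q_D - (33q_D + q_D²). Setting ∂π_D/∂q_D = 0: 39 - 4q_D - (q_S) = 0.
Solace's first-order condition: 58 - 3q_S - (q_D) = 0.
Rearranging gives the reaction functions q_D = (39 - q_S)/4 and q_S = (58 - q_D)/3.
Solving the pair: q_D = 59/11, q_S = 193/11.
Price P = 72 - 252/11 = 540/11.
Solace's profit: (540/11)·(193/11) - 14·(193/11) - (1/2)(193/11)² = 461.7645.

461.76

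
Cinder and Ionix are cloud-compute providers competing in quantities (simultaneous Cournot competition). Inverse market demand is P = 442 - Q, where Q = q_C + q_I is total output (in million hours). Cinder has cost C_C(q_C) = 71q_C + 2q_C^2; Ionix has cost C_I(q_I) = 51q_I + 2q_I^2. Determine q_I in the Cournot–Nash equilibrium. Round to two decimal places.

56.43

Cinder's profit: π_C = (442 - Q)q_C - (71q_C + 2q_C²). Setting ∂π_C/∂q_C = 0: 371 - 6q_C - (q_I) = 0.
Ionix's first-order condition: 391 - 6q_I - (q_C) = 0.
So q_C = (371 - q_I)/6 and q_I = (391 - q_C)/6.
Solving the pair: q_C = 367/7, q_I = 395/7.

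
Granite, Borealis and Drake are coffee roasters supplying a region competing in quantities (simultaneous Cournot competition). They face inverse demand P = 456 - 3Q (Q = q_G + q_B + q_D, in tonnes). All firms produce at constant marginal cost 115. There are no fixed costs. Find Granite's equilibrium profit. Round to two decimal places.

A representative firm's profit is π_i = q_i(456 - 3Q) - 115q_i.
First-order condition (treating rivals' output as given): 341 - 6q_i - 3·Σ_{j≠i} q_j = 0.
With identical firms every q_j equals q_i, so Σ_{j≠i} q_j = 2q_i and 341 = 12q_i, giving q_i = 341/12.
Price P = 456 - 3·(341/4) = 801/4.
Granite's profit: (801/4 - 115)·(341/12) = 2422.5208.

2422.52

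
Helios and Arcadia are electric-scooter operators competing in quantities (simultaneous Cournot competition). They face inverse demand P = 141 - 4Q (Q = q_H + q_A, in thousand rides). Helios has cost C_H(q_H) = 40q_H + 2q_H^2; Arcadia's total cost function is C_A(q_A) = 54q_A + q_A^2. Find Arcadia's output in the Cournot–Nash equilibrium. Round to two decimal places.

Helios's profit: π_H = (141 - 4Q)q_H - (40q_H + 2q_H²). Setting ∂π_H/∂q_H = 0: 101 - 12q_H - 4(q_A) = 0.
Arcadia's first-order condition: 87 - 10q_A - 4(q_H) = 0.
Rearranging gives the reaction functions q_H = (101 - 4q_A)/12 and q_A = (87 - 4q_H)/10.
Solving the pair: q_H = 331/52, q_A = 80/13.

6.15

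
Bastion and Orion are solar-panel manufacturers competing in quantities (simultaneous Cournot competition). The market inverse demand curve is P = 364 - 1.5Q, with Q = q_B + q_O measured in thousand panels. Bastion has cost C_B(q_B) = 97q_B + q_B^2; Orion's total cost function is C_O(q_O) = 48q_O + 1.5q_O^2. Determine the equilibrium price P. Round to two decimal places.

239.27

Bastion's profit: π_B = (364 - 1.5Q)q_B - (97q_B + q_B²). Setting ∂π_B/∂q_B = 0: 267 - 5q_B - (3/2)(q_O) = 0.
Orion's first-order condition: 316 - 6q_O - (3/2)(q_B) = 0.
Best responses: q_B = (267 - (3/2)q_O)/5, q_O = (316 - (3/2)q_B)/6.
Substituting one into the other gives q_B = 1504/37 and q_O = 42.5045.
Total output Q = 83.1532, so price P = 364 - (3/2)·83.1532 = 239.2703.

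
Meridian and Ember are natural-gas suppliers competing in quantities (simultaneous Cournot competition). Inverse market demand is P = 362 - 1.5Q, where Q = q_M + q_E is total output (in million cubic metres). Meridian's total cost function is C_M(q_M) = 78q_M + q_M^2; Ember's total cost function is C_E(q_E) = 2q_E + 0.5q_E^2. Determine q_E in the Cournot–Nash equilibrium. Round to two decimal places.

77.41

Meridian's profit: π_M = (362 - 1.5Q)q_M - (78q_M + q_M²). Setting ∂π_M/∂q_M = 0: 284 - 5q_M - (3/2)(q_E) = 0.
Ember's first-order condition: 360 - 4q_E - (3/2)(q_M) = 0.
Rearranging gives the reaction functions q_M = (284 - (3/2)q_E)/5 and q_E = (360 - (3/2)q_M)/4.
Solving the pair: q_M = 33.5775, q_E = 77.4085.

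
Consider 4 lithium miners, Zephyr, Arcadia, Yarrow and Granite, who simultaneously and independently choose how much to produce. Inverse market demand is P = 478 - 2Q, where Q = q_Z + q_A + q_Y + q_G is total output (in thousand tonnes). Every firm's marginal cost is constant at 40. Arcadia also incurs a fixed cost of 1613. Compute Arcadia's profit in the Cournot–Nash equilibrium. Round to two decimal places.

2223.88

A representative firm's profit is π_i = q_i(478 - 2Q) - 40q_i.
Setting ∂π_i/∂q_i = 0 with rivals' quantities fixed: 438 - 4q_i - 2·Σ_{j≠i} q_j = 0.
By symmetry each firm produces the same amount; substituting Σ_{j≠i} q_j = 3q_i yields q_i = 438/10 = 219/5.
Price P = 478 - 2·(876/5) = 638/5.
Arcadia's profit: (638/5 - 40)·(219/5) - 1613 = 2223.8800.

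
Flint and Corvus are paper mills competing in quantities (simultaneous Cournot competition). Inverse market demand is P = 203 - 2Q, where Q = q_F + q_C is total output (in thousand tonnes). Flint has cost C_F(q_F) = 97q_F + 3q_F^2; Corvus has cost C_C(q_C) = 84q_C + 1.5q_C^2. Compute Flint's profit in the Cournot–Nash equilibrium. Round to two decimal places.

Flint's profit: π_F = (203 - 2Q)q_F - (97q_F + 3q_F²). Setting ∂π_F/∂q_F = 0: 106 - 10q_F - 2(q_C) = 0.
Corvus's first-order condition: 119 - 7q_C - 2(q_F) = 0.
Rearranging gives the reaction functions q_F = (106 - 2q_C)/10 and q_C = (119 - 2q_F)/7.
Solving the pair: q_F = 84/11, q_C = 163/11.
Price P = 203 - 2·(247/11) = 1739/11.
Flint's profit: (1739/11)·(84/11) - 97·(84/11) - 3(84/11)² = 291.5702.

291.57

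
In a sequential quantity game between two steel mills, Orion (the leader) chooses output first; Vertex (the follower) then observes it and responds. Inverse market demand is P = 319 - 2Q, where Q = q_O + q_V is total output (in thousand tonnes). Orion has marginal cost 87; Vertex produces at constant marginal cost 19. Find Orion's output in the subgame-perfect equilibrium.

The follower Vertex best-responds to any q_O: π_V = (319 - 2Q)q_V - 19q_V.
∂π_V/∂q_V = 300 - 2q_O - 4q_V = 0 gives the reaction function q_V = (300 - 2q_O)/4.
The leader anticipates this reaction. Substituting into P = 319 - 2Q gives P = 169 - q_O, so π_O = (169 - q_O)q_O - 87q_O.
Maximising: ∂π_O/∂q_O = 82 - 2q_O = 0, giving q_O = 41.
Then q_V = (300 - 2·41)/4 = 109/2.

41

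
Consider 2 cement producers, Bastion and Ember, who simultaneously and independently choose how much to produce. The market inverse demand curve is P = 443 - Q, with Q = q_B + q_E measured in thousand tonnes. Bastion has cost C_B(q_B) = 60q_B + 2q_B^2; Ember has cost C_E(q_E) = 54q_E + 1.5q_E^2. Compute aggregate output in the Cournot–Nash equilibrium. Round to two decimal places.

Bastion's profit: π_B = (443 - Q)q_B - (60q_B + 2q_B²). Setting ∂π_B/∂q_B = 0: 383 - 6q_B - (q_E) = 0.
Ember's first-order condition: 389 - 5q_E - (q_B) = 0.
Rearranging gives the reaction functions q_B = (383 - q_E)/6 and q_E = (389 - q_B)/5.
Solving the pair: q_B = 1526/29, q_E = 1951/29.
Total output Q = 1526/29 + 1951/29 = 119.8966.

119.90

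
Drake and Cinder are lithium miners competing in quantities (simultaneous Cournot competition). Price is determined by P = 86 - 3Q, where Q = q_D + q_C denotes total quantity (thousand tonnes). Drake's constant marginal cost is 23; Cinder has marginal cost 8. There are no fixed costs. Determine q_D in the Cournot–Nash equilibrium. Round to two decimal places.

5.33

Drake's profit: π_D = (86 - 3Q)q_D - (23q_D). Setting ∂π_D/∂q_D = 0: 63 - 6q_D - 3(q_C) = 0.
Cinder's first-order condition: 78 - 6q_C - 3(q_D) = 0.
So q_D = (63 - 3q_C)/6 and q_C = (78 - 3q_D)/6.
Substituting one into the other gives q_D = 16/3 and q_C = 31/3.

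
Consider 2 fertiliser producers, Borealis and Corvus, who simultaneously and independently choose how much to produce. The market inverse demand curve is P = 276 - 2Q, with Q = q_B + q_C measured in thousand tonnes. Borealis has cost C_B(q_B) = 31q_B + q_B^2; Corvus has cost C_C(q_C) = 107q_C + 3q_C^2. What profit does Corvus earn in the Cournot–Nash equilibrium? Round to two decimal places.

Borealis's profit: π_B = (276 - 2Q)q_B - (31q_B + q_B²). Setting ∂π_B/∂q_B = 0: 245 - 6q_B - 2(q_C) = 0.
Corvus's profit: π_C = (276 - 2Q)q_C - (107q_C + 3q_C²). Setting ∂π_C/∂q_C = 0: 169 - 10q_C - 2(q_B) = 0.
So q_B = (245 - 2q_C)/6 and q_C = (169 - 2q_B)/10.
Substituting one into the other gives q_B = 264/7 and q_C = 131/14.
Price P = 276 - 2·(659/14) = 1273/7.
Corvus's profit: (1273/7)·(131/14) - 107·(131/14) - 3(131/14)² = 437.7806.

437.78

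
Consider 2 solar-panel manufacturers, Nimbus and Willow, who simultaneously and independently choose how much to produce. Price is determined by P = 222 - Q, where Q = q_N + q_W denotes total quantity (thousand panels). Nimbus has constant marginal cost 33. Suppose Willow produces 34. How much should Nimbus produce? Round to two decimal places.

With the rival's output fixed at 34, Nimbus's profit is π_N = (222 - 34 - q_N)q_N - (33q_N) = (188 - q_N)q_N - (33q_N).
∂π_N/∂q_N = 155 - 2q_N = 0, so q_N = 155/2.

77.50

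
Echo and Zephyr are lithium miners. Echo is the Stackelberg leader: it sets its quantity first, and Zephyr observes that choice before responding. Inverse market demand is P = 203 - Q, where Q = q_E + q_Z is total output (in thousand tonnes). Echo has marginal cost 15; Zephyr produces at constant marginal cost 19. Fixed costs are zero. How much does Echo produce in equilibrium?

Solve by backward induction. Given q_E, the follower Zephyr maximises π_Z = (203 - q_E - q_Z)q_Z - 19q_Z.
Follower FOC: 184 - q_E - 2q_Z = 0, so q_Z(q_E) = (184 - q_E)/2.
The leader anticipates this reaction. Substituting into P = 203 - Q gives P = 111 - (1/2)q_E, so π_E = (111 - (1/2)q_E)q_E - 15q_E.
The leader's first-order condition 96 - q_E = 0 yields q_E = 96.
Then q_Z = (184 - 96)/2 = 44.

96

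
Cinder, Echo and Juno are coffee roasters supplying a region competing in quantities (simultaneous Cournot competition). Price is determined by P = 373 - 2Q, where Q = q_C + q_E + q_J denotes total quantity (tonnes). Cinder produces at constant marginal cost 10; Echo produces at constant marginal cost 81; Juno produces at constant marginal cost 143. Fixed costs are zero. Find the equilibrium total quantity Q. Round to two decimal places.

110.63

Cinder's profit: π_C = (373 - 2Q)q_C - (10q_C). Setting ∂π_C/∂q_C = 0: 363 - 4q_C - 2(q_E + q_J) = 0.
Echo's profit: π_E = (373 - 2Q)q_E - (81q_E). Setting ∂π_E/∂q_E = 0: 292 - 4q_E - 2(q_C + q_J) = 0.
Juno's profit: π_J = (373 - 2Q)q_J - (143q_J). Setting ∂π_J/∂q_J = 0: 230 - 4q_J - 2(q_C + q_E) = 0.
Adding the 3 conditions: 885 − 4Q − 4Q = 0, i.e. Q = 885/8.
Back-substituting: q_C = (363 − 885/4)/2 = 567/8, q_E = (292 − 885/4)/2 = 283/8, q_J = (230 − 885/4)/2 = 35/8.
Total output Q = 567/8 + 283/8 + 35/8 = 885/8.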